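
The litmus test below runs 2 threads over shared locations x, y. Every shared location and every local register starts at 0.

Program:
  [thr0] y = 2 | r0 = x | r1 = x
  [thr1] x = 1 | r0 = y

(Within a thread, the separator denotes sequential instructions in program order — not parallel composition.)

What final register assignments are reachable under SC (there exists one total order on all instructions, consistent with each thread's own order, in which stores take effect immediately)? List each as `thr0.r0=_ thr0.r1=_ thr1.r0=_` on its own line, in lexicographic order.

thr0.r0=0 thr0.r1=0 thr1.r0=2
thr0.r0=0 thr0.r1=1 thr1.r0=2
thr0.r0=1 thr0.r1=1 thr1.r0=0
thr0.r0=1 thr0.r1=1 thr1.r0=2

outcome vector order: (thr0.r0,thr0.r1,thr1.r0)
|SC outcomes| = 4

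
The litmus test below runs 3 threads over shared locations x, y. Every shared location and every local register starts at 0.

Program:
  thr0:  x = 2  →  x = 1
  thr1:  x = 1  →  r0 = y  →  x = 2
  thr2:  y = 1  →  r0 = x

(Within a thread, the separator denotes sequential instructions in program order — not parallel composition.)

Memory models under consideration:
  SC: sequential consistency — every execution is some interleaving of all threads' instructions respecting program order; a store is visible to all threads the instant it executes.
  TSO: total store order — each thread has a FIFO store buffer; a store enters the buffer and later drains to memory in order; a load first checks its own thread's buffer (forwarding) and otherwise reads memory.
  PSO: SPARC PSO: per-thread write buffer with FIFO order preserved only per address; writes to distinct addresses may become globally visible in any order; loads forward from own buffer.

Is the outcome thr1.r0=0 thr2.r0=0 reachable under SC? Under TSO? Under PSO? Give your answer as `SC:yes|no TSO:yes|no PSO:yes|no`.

SC:no TSO:yes PSO:yes

outcome vector order: (thr1.r0,thr2.r0)
SC (5): 0/1 0/2 1/0 1/1 1/2
TSO (6): 0/0 0/1 0/2 1/0 1/1 1/2
PSO (6): 0/0 0/1 0/2 1/0 1/1 1/2
target 0/0 ∈ {TSO,PSO}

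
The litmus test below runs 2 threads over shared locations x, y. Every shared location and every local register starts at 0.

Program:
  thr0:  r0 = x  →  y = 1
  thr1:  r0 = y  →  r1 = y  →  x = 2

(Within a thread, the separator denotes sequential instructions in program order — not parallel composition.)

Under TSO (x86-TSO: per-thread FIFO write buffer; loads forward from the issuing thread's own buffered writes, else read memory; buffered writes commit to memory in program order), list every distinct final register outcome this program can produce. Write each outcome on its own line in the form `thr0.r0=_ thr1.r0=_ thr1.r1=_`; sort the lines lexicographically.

outcome vector order: (thr0.r0,thr1.r0,thr1.r1)
|TSO outcomes| = 4

thr0.r0=0 thr1.r0=0 thr1.r1=0
thr0.r0=0 thr1.r0=0 thr1.r1=1
thr0.r0=0 thr1.r0=1 thr1.r1=1
thr0.r0=2 thr1.r0=0 thr1.r1=0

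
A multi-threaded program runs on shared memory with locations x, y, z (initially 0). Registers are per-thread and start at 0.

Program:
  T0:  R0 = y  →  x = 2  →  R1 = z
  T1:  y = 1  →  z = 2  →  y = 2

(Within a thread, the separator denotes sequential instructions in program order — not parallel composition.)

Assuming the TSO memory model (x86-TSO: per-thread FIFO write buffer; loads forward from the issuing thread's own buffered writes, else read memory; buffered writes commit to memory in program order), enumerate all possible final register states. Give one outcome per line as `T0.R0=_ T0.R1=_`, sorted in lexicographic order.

outcome vector order: (T0.R0,T0.R1)
|TSO outcomes| = 5

T0.R0=0 T0.R1=0
T0.R0=0 T0.R1=2
T0.R0=1 T0.R1=0
T0.R0=1 T0.R1=2
T0.R0=2 T0.R1=2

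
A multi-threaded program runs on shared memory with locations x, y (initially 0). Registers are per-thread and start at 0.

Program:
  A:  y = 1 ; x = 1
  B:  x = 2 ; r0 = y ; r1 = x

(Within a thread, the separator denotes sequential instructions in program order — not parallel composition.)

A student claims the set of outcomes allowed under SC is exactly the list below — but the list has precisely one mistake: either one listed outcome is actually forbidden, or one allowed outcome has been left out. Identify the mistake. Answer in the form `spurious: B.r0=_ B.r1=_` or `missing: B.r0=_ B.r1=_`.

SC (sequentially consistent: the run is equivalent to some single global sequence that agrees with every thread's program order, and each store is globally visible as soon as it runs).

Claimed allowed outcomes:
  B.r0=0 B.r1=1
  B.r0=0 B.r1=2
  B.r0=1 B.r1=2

outcome vector order: (B.r0,B.r1)
[SC] allowed = {01; 02; 11; 12}
SC∖claimed = {11}

missing: B.r0=1 B.r1=1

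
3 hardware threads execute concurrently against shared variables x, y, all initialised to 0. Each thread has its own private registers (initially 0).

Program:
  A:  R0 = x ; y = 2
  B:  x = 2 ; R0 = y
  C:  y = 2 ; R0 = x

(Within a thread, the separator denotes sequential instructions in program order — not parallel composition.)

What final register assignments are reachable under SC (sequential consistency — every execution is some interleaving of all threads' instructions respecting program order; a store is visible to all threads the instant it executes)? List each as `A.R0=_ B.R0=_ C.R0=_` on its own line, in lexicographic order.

outcome vector order: (A.R0,B.R0,C.R0)
|SC outcomes| = 6

A.R0=0 B.R0=0 C.R0=2
A.R0=0 B.R0=2 C.R0=0
A.R0=0 B.R0=2 C.R0=2
A.R0=2 B.R0=0 C.R0=2
A.R0=2 B.R0=2 C.R0=0
A.R0=2 B.R0=2 C.R0=2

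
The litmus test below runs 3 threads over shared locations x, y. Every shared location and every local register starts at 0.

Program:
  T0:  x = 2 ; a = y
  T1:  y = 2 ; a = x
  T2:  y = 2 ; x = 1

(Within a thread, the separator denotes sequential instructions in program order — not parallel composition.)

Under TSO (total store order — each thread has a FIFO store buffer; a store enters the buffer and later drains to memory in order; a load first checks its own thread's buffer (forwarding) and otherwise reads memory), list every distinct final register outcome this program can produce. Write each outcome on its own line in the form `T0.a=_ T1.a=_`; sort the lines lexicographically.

T0.a=0 T1.a=0
T0.a=0 T1.a=1
T0.a=0 T1.a=2
T0.a=2 T1.a=0
T0.a=2 T1.a=1
T0.a=2 T1.a=2

outcome vector order: (T0.a,T1.a)
|TSO outcomes| = 6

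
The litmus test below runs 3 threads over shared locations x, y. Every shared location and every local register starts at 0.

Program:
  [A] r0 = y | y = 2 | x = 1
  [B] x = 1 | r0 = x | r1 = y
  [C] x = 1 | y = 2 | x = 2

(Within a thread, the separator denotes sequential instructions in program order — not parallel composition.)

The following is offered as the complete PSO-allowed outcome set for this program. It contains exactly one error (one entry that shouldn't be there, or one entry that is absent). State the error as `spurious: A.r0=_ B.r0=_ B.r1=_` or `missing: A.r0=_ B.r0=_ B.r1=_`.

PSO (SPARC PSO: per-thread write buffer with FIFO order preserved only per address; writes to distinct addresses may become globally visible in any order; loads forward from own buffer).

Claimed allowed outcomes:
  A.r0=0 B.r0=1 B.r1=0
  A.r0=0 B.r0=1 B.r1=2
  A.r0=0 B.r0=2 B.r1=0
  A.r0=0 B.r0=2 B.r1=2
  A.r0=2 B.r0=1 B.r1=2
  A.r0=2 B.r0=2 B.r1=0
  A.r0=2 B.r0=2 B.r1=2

missing: A.r0=2 B.r0=1 B.r1=0

outcome vector order: (A.r0,B.r0,B.r1)
PSO: 8 outcomes — {(0,1,0), (0,1,2), (0,2,0), (0,2,2), (2,1,0), (2,1,2), (2,2,0), (2,2,2)}
PSO∖claimed = {(2,1,0)}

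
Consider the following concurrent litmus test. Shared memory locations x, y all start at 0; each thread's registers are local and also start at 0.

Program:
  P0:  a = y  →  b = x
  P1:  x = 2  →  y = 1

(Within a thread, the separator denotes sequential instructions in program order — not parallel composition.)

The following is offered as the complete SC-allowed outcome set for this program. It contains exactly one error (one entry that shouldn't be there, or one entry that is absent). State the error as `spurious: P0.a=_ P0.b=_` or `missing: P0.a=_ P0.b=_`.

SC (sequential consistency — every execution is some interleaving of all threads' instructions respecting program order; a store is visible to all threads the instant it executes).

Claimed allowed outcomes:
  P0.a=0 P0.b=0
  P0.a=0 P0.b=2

missing: P0.a=1 P0.b=2

outcome vector order: (P0.a,P0.b)
SC: 3 outcomes — {0/0 0/2 1/2}
SC∖claimed = {1/2}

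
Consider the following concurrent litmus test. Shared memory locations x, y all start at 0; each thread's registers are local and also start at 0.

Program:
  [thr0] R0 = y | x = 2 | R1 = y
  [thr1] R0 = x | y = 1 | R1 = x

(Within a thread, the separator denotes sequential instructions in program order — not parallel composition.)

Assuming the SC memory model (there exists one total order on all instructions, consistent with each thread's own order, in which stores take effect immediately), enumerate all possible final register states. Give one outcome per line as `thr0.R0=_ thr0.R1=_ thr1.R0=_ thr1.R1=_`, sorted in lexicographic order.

thr0.R0=0 thr0.R1=0 thr1.R0=0 thr1.R1=2
thr0.R0=0 thr0.R1=0 thr1.R0=2 thr1.R1=2
thr0.R0=0 thr0.R1=1 thr1.R0=0 thr1.R1=0
thr0.R0=0 thr0.R1=1 thr1.R0=0 thr1.R1=2
thr0.R0=0 thr0.R1=1 thr1.R0=2 thr1.R1=2
thr0.R0=1 thr0.R1=1 thr1.R0=0 thr1.R1=0
thr0.R0=1 thr0.R1=1 thr1.R0=0 thr1.R1=2

outcome vector order: (thr0.R0,thr0.R1,thr1.R0,thr1.R1)
|SC outcomes| = 7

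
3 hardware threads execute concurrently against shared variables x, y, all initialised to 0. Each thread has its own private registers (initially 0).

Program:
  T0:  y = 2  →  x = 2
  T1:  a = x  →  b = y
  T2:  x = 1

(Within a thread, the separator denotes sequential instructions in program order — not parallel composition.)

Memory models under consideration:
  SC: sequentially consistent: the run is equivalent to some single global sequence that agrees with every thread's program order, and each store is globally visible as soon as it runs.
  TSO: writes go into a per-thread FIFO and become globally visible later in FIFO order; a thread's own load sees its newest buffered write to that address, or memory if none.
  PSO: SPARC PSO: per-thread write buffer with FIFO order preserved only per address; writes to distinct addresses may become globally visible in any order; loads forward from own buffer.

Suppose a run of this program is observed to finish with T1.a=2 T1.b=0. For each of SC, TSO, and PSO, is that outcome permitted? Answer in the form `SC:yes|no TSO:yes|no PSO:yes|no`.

SC:no TSO:no PSO:yes

outcome vector order: (T1.a,T1.b)
SC: 5 outcomes — {(0,0) (0,2) (1,0) (1,2) (2,2)}
TSO: 5 outcomes — {(0,0) (0,2) (1,0) (1,2) (2,2)}
PSO: 6 outcomes — {(0,0) (0,2) (1,0) (1,2) (2,0) (2,2)}
target (2,0) ∈ {PSO}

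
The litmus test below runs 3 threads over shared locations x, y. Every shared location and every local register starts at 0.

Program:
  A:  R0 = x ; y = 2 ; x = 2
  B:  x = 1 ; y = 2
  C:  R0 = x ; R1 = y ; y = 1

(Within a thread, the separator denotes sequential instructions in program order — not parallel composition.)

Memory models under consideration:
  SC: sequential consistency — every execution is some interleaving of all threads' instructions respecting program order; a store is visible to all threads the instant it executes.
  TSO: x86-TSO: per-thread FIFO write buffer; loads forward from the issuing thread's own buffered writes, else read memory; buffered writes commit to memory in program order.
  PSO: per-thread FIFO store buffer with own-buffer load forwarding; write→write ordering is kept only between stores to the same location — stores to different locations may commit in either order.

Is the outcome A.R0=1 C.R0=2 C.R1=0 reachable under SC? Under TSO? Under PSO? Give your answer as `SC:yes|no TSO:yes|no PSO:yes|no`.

SC:no TSO:no PSO:yes

outcome vector order: (A.R0,C.R0,C.R1)
[SC] allowed = {0/0/0 0/0/2 0/1/0 0/1/2 0/2/2 1/0/0 1/0/2 1/1/0 1/1/2 1/2/2}
[TSO] allowed = {0/0/0 0/0/2 0/1/0 0/1/2 0/2/2 1/0/0 1/0/2 1/1/0 1/1/2 1/2/2}
[PSO] allowed = {0/0/0 0/0/2 0/1/0 0/1/2 0/2/0 0/2/2 1/0/0 1/0/2 1/1/0 1/1/2 1/2/0 1/2/2}
target 1/2/0 ∈ {PSO}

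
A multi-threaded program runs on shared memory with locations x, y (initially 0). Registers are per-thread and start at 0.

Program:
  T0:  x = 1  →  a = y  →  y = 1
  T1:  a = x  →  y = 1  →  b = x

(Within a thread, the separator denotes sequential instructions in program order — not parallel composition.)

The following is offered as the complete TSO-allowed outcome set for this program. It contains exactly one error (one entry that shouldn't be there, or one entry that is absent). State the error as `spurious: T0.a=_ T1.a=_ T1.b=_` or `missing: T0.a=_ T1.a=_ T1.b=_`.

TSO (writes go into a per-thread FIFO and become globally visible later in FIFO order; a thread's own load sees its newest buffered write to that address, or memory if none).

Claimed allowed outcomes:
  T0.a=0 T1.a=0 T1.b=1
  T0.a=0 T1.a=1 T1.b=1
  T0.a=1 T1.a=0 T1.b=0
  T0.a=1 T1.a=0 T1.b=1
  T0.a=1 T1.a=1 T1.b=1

outcome vector order: (T0.a,T1.a,T1.b)
TSO: 6 outcomes — {<0 0 0> <0 0 1> <0 1 1> <1 0 0> <1 0 1> <1 1 1>}
TSO∖claimed = {<0 0 0>}

missing: T0.a=0 T1.a=0 T1.b=0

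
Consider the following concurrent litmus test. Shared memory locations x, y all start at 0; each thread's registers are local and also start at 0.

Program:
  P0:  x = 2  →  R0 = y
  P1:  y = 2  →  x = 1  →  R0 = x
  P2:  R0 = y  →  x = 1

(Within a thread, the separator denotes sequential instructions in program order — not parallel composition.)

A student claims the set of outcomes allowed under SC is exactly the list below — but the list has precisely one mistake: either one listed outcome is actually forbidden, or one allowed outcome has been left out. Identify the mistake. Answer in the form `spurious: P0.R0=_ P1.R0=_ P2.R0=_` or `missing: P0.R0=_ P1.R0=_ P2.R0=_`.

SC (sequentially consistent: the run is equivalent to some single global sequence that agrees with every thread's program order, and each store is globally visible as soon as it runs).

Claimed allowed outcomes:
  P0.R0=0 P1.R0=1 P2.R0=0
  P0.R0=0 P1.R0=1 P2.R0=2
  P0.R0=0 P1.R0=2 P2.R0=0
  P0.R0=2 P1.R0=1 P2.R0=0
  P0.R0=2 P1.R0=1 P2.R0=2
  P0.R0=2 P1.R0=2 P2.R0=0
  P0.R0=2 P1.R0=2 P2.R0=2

outcome vector order: (P0.R0,P1.R0,P2.R0)
under SC → <0 1 0> <0 1 2> <2 1 0> <2 1 2> <2 2 0> <2 2 2>
claimed∖SC = {<0 2 0>}

spurious: P0.R0=0 P1.R0=2 P2.R0=0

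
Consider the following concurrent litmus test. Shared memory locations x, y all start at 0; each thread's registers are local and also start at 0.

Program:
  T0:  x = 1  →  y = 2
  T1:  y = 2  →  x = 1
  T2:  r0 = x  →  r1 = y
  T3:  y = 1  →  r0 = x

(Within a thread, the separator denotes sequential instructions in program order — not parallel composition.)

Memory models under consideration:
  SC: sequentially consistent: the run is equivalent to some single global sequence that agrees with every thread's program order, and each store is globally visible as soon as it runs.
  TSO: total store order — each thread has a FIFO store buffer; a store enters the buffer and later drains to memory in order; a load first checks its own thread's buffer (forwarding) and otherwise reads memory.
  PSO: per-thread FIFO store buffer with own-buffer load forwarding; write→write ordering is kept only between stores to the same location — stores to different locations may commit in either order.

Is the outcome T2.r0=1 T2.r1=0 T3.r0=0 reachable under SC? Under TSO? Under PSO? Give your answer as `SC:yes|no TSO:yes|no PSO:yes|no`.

SC:no TSO:yes PSO:yes

outcome vector order: (T2.r0,T2.r1,T3.r0)
[SC] allowed = {000; 001; 010; 011; 020; 021; 101; 110; 111; 120; 121}
[TSO] allowed = {000; 001; 010; 011; 020; 021; 100; 101; 110; 111; 120; 121}
[PSO] allowed = {000; 001; 010; 011; 020; 021; 100; 101; 110; 111; 120; 121}
target 100 ∈ {TSO,PSO}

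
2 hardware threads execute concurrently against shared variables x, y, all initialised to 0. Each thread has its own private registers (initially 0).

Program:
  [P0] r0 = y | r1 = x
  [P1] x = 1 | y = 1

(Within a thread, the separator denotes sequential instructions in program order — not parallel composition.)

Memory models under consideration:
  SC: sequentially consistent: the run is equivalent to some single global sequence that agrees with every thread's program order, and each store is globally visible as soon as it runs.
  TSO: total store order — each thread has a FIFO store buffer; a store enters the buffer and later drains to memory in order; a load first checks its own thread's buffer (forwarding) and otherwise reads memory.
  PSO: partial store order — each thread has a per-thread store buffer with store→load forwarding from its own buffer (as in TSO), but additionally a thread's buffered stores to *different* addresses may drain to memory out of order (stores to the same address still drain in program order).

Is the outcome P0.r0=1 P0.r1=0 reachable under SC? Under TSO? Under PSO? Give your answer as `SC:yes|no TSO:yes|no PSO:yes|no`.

SC:no TSO:no PSO:yes

outcome vector order: (P0.r0,P0.r1)
under SC → 0/0; 0/1; 1/1
under TSO → 0/0; 0/1; 1/1
under PSO → 0/0; 0/1; 1/0; 1/1
target 1/0 ∈ {PSO}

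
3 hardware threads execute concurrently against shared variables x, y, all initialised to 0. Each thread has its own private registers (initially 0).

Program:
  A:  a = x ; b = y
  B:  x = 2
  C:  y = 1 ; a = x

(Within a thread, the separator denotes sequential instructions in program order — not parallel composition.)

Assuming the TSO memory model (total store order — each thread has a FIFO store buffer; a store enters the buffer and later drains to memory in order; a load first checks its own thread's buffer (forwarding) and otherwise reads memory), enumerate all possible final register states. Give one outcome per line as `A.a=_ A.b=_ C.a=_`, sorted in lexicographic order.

A.a=0 A.b=0 C.a=0
A.a=0 A.b=0 C.a=2
A.a=0 A.b=1 C.a=0
A.a=0 A.b=1 C.a=2
A.a=2 A.b=0 C.a=0
A.a=2 A.b=0 C.a=2
A.a=2 A.b=1 C.a=0
A.a=2 A.b=1 C.a=2

outcome vector order: (A.a,A.b,C.a)
|TSO outcomes| = 8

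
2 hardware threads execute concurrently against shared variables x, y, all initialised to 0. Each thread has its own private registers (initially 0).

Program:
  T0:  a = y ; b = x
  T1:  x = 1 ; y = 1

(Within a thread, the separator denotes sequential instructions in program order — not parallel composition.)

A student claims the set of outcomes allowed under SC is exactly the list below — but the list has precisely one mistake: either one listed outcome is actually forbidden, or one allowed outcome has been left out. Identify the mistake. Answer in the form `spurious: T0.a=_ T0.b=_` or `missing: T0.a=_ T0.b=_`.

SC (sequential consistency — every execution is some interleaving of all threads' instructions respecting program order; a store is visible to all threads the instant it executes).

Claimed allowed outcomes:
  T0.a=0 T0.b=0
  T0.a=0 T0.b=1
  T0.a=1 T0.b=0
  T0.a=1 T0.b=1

spurious: T0.a=1 T0.b=0

outcome vector order: (T0.a,T0.b)
SC (3): <0 0> <0 1> <1 1>
claimed∖SC = {<1 0>}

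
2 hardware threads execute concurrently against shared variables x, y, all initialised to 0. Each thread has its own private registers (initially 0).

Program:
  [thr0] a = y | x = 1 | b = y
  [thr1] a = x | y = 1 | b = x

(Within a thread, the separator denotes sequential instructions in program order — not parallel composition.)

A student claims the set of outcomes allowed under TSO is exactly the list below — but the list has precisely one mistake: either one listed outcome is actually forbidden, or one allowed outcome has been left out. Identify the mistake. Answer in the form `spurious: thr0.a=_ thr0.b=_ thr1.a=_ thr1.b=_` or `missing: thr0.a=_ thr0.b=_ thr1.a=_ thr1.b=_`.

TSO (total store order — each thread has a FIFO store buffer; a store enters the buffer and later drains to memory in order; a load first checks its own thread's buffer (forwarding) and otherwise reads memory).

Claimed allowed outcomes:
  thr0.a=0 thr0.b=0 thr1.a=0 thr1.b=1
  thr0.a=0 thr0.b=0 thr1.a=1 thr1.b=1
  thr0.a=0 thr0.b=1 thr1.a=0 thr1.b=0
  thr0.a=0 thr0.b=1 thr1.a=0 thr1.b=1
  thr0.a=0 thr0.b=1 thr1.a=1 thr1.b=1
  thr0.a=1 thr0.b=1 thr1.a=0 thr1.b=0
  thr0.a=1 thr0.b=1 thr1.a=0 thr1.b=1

missing: thr0.a=0 thr0.b=0 thr1.a=0 thr1.b=0

outcome vector order: (thr0.a,thr0.b,thr1.a,thr1.b)
[TSO] allowed = {0000, 0001, 0011, 0100, 0101, 0111, 1100, 1101}
TSO∖claimed = {0000}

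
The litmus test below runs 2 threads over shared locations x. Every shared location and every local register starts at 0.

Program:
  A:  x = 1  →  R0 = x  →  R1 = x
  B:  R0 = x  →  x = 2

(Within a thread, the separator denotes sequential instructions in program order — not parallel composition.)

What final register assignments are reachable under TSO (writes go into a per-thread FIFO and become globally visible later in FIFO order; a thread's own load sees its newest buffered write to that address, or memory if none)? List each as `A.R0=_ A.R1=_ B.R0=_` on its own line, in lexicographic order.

A.R0=1 A.R1=1 B.R0=0
A.R0=1 A.R1=1 B.R0=1
A.R0=1 A.R1=2 B.R0=0
A.R0=1 A.R1=2 B.R0=1
A.R0=2 A.R1=2 B.R0=0
A.R0=2 A.R1=2 B.R0=1

outcome vector order: (A.R0,A.R1,B.R0)
|TSO outcomes| = 6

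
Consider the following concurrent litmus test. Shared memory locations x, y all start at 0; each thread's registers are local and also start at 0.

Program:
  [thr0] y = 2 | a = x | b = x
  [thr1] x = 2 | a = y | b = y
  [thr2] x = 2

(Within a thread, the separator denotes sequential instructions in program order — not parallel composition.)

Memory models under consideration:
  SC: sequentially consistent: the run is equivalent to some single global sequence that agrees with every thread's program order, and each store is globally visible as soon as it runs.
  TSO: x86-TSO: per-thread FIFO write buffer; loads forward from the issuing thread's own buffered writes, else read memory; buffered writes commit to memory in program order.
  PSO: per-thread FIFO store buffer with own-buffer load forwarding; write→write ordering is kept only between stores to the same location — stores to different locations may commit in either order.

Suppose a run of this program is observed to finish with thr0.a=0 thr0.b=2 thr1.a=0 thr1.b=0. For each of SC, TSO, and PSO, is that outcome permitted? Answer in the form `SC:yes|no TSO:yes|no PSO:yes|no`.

SC:no TSO:yes PSO:yes

outcome vector order: (thr0.a,thr0.b,thr1.a,thr1.b)
[SC] allowed = {0022, 0222, 2200, 2202, 2222}
[TSO] allowed = {0000, 0002, 0022, 0200, 0202, 0222, 2200, 2202, 2222}
[PSO] allowed = {0000, 0002, 0022, 0200, 0202, 0222, 2200, 2202, 2222}
target 0200 ∈ {TSO,PSO}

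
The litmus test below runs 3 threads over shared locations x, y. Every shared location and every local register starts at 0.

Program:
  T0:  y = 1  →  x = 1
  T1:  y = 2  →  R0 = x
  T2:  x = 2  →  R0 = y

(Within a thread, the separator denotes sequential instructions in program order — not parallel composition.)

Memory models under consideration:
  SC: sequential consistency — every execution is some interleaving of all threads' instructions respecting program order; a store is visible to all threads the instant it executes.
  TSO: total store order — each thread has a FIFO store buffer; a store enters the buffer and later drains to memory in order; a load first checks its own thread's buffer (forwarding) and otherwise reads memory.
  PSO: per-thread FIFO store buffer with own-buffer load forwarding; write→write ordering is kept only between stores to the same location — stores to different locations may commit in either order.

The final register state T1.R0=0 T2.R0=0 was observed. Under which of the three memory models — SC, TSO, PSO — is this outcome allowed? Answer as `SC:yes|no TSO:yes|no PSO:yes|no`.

outcome vector order: (T1.R0,T2.R0)
[SC] allowed = {01, 02, 10, 11, 12, 20, 21, 22}
[TSO] allowed = {00, 01, 02, 10, 11, 12, 20, 21, 22}
[PSO] allowed = {00, 01, 02, 10, 11, 12, 20, 21, 22}
target 00 ∈ {TSO,PSO}

SC:no TSO:yes PSO:yes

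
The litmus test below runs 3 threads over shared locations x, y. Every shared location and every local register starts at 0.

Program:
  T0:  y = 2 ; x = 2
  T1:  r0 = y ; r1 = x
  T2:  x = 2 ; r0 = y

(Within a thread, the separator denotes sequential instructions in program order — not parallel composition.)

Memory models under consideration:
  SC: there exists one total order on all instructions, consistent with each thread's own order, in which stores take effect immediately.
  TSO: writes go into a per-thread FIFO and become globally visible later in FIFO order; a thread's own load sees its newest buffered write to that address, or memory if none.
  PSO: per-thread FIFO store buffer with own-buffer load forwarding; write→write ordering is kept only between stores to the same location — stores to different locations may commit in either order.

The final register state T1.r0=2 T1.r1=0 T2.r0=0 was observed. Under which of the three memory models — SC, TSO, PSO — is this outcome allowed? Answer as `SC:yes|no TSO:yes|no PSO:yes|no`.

SC:no TSO:yes PSO:yes

outcome vector order: (T1.r0,T1.r1,T2.r0)
SC: 7 outcomes — {(0,0,0); (0,0,2); (0,2,0); (0,2,2); (2,0,2); (2,2,0); (2,2,2)}
TSO: 8 outcomes — {(0,0,0); (0,0,2); (0,2,0); (0,2,2); (2,0,0); (2,0,2); (2,2,0); (2,2,2)}
PSO: 8 outcomes — {(0,0,0); (0,0,2); (0,2,0); (0,2,2); (2,0,0); (2,0,2); (2,2,0); (2,2,2)}
target (2,0,0) ∈ {TSO,PSO}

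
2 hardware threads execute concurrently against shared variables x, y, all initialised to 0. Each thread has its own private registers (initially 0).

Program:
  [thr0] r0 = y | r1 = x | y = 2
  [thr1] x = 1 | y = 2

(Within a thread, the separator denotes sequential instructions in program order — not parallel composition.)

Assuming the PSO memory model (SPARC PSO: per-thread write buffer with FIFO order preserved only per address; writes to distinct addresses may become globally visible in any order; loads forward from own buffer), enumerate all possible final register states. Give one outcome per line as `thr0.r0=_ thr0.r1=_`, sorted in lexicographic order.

outcome vector order: (thr0.r0,thr0.r1)
|PSO outcomes| = 4

thr0.r0=0 thr0.r1=0
thr0.r0=0 thr0.r1=1
thr0.r0=2 thr0.r1=0
thr0.r0=2 thr0.r1=1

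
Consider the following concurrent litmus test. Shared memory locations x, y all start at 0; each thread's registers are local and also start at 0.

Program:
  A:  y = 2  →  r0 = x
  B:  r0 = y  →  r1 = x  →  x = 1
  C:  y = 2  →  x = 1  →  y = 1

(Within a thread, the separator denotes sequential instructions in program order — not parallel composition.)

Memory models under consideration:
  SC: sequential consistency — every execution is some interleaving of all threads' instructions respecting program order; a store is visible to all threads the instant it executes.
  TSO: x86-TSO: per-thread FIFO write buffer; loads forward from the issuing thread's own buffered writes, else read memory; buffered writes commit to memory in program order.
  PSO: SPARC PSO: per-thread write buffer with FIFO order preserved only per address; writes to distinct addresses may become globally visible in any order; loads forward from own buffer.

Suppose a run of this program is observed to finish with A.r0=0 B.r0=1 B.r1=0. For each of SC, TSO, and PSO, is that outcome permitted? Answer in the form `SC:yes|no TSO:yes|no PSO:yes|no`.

SC:no TSO:no PSO:yes

outcome vector order: (A.r0,B.r0,B.r1)
under SC → 0/0/0; 0/0/1; 0/1/1; 0/2/0; 0/2/1; 1/0/0; 1/0/1; 1/1/1; 1/2/0; 1/2/1
under TSO → 0/0/0; 0/0/1; 0/1/1; 0/2/0; 0/2/1; 1/0/0; 1/0/1; 1/1/1; 1/2/0; 1/2/1
under PSO → 0/0/0; 0/0/1; 0/1/0; 0/1/1; 0/2/0; 0/2/1; 1/0/0; 1/0/1; 1/1/0; 1/1/1; 1/2/0; 1/2/1
target 0/1/0 ∈ {PSO}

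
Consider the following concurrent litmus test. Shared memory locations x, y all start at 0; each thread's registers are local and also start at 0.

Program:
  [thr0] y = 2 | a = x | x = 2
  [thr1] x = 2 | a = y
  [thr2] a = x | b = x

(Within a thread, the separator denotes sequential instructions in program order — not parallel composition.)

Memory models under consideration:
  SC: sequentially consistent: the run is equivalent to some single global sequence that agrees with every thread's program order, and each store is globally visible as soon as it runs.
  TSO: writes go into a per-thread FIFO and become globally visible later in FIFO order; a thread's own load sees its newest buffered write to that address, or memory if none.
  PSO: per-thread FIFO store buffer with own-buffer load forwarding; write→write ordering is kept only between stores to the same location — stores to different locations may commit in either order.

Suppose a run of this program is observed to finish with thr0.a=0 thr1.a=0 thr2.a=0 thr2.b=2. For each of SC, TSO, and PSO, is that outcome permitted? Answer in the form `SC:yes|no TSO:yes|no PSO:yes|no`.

SC:no TSO:yes PSO:yes

outcome vector order: (thr0.a,thr1.a,thr2.a,thr2.b)
SC (9): 0/2/0/0; 0/2/0/2; 0/2/2/2; 2/0/0/0; 2/0/0/2; 2/0/2/2; 2/2/0/0; 2/2/0/2; 2/2/2/2
TSO (12): 0/0/0/0; 0/0/0/2; 0/0/2/2; 0/2/0/0; 0/2/0/2; 0/2/2/2; 2/0/0/0; 2/0/0/2; 2/0/2/2; 2/2/0/0; 2/2/0/2; 2/2/2/2
PSO (12): 0/0/0/0; 0/0/0/2; 0/0/2/2; 0/2/0/0; 0/2/0/2; 0/2/2/2; 2/0/0/0; 2/0/0/2; 2/0/2/2; 2/2/0/0; 2/2/0/2; 2/2/2/2
target 0/0/0/2 ∈ {TSO,PSO}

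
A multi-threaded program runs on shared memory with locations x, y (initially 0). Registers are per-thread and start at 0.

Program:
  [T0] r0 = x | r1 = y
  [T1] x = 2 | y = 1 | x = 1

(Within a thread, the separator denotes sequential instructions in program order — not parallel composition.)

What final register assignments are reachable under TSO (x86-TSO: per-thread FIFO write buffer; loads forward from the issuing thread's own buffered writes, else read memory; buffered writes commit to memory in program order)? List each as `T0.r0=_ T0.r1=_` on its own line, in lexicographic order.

T0.r0=0 T0.r1=0
T0.r0=0 T0.r1=1
T0.r0=1 T0.r1=1
T0.r0=2 T0.r1=0
T0.r0=2 T0.r1=1

outcome vector order: (T0.r0,T0.r1)
|TSO outcomes| = 5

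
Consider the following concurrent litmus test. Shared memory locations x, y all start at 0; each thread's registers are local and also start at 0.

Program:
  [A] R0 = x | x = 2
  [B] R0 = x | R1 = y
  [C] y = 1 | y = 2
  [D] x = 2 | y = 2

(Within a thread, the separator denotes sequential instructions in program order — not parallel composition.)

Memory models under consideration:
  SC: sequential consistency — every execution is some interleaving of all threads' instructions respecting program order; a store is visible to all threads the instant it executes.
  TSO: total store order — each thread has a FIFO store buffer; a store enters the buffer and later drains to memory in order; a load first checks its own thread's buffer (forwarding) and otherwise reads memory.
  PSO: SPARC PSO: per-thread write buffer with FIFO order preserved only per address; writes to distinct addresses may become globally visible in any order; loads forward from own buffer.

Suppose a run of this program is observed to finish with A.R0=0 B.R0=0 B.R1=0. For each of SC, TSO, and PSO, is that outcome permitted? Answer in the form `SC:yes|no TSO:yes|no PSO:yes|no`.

SC:yes TSO:yes PSO:yes

outcome vector order: (A.R0,B.R0,B.R1)
SC (12): 0/0/0; 0/0/1; 0/0/2; 0/2/0; 0/2/1; 0/2/2; 2/0/0; 2/0/1; 2/0/2; 2/2/0; 2/2/1; 2/2/2
TSO (12): 0/0/0; 0/0/1; 0/0/2; 0/2/0; 0/2/1; 0/2/2; 2/0/0; 2/0/1; 2/0/2; 2/2/0; 2/2/1; 2/2/2
PSO (12): 0/0/0; 0/0/1; 0/0/2; 0/2/0; 0/2/1; 0/2/2; 2/0/0; 2/0/1; 2/0/2; 2/2/0; 2/2/1; 2/2/2
target 0/0/0 ∈ {SC,TSO,PSO}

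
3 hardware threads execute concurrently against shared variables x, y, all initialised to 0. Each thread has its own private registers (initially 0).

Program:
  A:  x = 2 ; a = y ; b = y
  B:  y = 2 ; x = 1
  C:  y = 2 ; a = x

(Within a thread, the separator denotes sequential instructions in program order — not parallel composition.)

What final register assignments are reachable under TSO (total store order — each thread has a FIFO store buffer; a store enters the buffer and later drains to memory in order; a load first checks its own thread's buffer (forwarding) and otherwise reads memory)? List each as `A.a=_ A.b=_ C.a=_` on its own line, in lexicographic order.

outcome vector order: (A.a,A.b,C.a)
|TSO outcomes| = 9

A.a=0 A.b=0 C.a=0
A.a=0 A.b=0 C.a=1
A.a=0 A.b=0 C.a=2
A.a=0 A.b=2 C.a=0
A.a=0 A.b=2 C.a=1
A.a=0 A.b=2 C.a=2
A.a=2 A.b=2 C.a=0
A.a=2 A.b=2 C.a=1
A.a=2 A.b=2 C.a=2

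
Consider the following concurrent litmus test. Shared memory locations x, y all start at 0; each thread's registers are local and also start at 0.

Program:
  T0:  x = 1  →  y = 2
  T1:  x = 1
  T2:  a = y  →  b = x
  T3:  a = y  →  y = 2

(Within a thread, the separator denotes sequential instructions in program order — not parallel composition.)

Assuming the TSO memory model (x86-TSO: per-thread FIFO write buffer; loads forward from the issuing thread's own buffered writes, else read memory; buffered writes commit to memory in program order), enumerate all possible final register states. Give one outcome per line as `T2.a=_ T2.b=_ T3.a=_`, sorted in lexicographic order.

outcome vector order: (T2.a,T2.b,T3.a)
|TSO outcomes| = 7

T2.a=0 T2.b=0 T3.a=0
T2.a=0 T2.b=0 T3.a=2
T2.a=0 T2.b=1 T3.a=0
T2.a=0 T2.b=1 T3.a=2
T2.a=2 T2.b=0 T3.a=0
T2.a=2 T2.b=1 T3.a=0
T2.a=2 T2.b=1 T3.a=2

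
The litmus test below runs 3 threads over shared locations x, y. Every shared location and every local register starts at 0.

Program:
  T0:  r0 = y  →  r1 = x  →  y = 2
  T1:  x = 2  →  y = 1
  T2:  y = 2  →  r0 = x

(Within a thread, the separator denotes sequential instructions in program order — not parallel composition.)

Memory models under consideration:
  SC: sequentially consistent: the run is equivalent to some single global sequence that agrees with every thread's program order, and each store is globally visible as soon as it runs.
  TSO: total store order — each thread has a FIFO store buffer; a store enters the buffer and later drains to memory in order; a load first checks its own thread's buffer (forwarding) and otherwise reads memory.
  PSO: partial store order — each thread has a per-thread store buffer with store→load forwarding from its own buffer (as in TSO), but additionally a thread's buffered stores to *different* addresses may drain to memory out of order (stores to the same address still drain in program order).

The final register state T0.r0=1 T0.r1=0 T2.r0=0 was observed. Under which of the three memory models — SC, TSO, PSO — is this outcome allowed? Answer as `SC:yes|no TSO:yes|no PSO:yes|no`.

SC:no TSO:no PSO:yes

outcome vector order: (T0.r0,T0.r1,T2.r0)
SC (10): 0/0/0 0/0/2 0/2/0 0/2/2 1/2/0 1/2/2 2/0/0 2/0/2 2/2/0 2/2/2
TSO (10): 0/0/0 0/0/2 0/2/0 0/2/2 1/2/0 1/2/2 2/0/0 2/0/2 2/2/0 2/2/2
PSO (12): 0/0/0 0/0/2 0/2/0 0/2/2 1/0/0 1/0/2 1/2/0 1/2/2 2/0/0 2/0/2 2/2/0 2/2/2
target 1/0/0 ∈ {PSO}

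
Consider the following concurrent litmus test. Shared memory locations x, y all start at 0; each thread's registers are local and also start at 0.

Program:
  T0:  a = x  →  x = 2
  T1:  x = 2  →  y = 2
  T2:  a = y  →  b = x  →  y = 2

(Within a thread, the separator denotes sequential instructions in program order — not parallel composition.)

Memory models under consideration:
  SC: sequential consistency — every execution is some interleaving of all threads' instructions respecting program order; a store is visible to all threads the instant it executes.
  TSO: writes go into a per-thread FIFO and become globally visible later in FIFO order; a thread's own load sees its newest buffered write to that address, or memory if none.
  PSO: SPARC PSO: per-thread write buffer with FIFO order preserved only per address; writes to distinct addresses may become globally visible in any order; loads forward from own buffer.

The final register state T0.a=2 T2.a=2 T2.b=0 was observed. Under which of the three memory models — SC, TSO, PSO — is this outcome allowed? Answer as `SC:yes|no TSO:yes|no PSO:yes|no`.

SC:no TSO:no PSO:yes

outcome vector order: (T0.a,T2.a,T2.b)
SC (6): (0,0,0), (0,0,2), (0,2,2), (2,0,0), (2,0,2), (2,2,2)
TSO (6): (0,0,0), (0,0,2), (0,2,2), (2,0,0), (2,0,2), (2,2,2)
PSO (8): (0,0,0), (0,0,2), (0,2,0), (0,2,2), (2,0,0), (2,0,2), (2,2,0), (2,2,2)
target (2,2,0) ∈ {PSO}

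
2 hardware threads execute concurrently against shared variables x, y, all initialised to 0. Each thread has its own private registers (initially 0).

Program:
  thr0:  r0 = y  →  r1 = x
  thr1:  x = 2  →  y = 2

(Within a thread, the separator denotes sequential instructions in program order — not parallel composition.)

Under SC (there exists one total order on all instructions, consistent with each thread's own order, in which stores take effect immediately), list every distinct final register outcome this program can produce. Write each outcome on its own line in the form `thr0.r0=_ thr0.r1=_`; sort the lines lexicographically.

outcome vector order: (thr0.r0,thr0.r1)
|SC outcomes| = 3

thr0.r0=0 thr0.r1=0
thr0.r0=0 thr0.r1=2
thr0.r0=2 thr0.r1=2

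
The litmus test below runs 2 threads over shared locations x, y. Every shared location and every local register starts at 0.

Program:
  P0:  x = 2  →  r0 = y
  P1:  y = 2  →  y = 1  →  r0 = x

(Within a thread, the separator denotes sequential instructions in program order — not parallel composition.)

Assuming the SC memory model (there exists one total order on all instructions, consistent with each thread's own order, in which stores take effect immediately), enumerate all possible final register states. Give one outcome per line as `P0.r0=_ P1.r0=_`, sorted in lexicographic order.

outcome vector order: (P0.r0,P1.r0)
|SC outcomes| = 4

P0.r0=0 P1.r0=2
P0.r0=1 P1.r0=0
P0.r0=1 P1.r0=2
P0.r0=2 P1.r0=2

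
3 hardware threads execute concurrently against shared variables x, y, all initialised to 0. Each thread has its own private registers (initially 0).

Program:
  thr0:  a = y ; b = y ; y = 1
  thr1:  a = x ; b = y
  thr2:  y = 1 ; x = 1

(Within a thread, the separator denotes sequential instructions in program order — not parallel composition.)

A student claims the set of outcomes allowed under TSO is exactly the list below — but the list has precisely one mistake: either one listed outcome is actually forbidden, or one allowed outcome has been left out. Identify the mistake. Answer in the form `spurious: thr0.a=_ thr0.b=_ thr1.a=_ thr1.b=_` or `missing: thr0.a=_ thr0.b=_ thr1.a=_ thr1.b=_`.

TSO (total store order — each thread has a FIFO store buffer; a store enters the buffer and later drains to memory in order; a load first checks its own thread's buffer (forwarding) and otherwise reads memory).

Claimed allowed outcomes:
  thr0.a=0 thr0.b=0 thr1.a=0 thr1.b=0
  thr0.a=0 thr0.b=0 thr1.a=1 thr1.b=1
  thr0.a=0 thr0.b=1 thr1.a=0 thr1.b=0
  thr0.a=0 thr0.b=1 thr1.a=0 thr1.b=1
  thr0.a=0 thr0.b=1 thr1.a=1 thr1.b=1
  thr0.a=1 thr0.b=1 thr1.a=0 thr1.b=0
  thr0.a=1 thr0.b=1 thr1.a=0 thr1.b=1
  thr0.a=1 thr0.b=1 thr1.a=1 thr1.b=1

missing: thr0.a=0 thr0.b=0 thr1.a=0 thr1.b=1

outcome vector order: (thr0.a,thr0.b,thr1.a,thr1.b)
TSO: 9 outcomes — {0000; 0001; 0011; 0100; 0101; 0111; 1100; 1101; 1111}
TSO∖claimed = {0001}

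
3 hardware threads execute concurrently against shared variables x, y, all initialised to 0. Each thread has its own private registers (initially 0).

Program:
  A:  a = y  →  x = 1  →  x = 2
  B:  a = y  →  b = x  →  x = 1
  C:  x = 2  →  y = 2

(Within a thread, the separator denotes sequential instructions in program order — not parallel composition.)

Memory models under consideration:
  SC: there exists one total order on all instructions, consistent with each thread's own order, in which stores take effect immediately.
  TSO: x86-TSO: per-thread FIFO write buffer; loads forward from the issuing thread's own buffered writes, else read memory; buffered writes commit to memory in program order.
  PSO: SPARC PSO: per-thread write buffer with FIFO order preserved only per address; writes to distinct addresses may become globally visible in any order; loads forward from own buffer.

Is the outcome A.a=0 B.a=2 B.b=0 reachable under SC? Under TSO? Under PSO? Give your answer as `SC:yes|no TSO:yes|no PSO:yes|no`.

SC:no TSO:no PSO:yes

outcome vector order: (A.a,B.a,B.b)
SC: 10 outcomes — {<0 0 0> <0 0 1> <0 0 2> <0 2 1> <0 2 2> <2 0 0> <2 0 1> <2 0 2> <2 2 1> <2 2 2>}
TSO: 10 outcomes — {<0 0 0> <0 0 1> <0 0 2> <0 2 1> <0 2 2> <2 0 0> <2 0 1> <2 0 2> <2 2 1> <2 2 2>}
PSO: 12 outcomes — {<0 0 0> <0 0 1> <0 0 2> <0 2 0> <0 2 1> <0 2 2> <2 0 0> <2 0 1> <2 0 2> <2 2 0> <2 2 1> <2 2 2>}
target <0 2 0> ∈ {PSO}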